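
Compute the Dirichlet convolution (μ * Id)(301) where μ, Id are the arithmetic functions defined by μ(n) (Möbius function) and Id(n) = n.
(μ * Id)(301) = 252

Divisors of 301: [1, 7, 43, 301]. For each d | 301:
  d = 1: μ(1) · Id(301/1) = 1 · 301 = 301
  d = 7: μ(7) · Id(301/7) = -1 · 43 = -43
  d = 43: μ(43) · Id(301/43) = -1 · 7 = -7
  d = 301: μ(301) · Id(301/301) = 1 · 1 = 1
Summing: (μ * Id)(301) = 301 + -43 + -7 + 1 = 252.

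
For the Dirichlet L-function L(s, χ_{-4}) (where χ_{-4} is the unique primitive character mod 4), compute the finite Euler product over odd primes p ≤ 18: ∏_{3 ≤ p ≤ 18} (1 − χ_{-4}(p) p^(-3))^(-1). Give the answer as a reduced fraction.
∏ = 87995602569875/90796952813568

The odd primes p ≤ 18 are [3, 5, 7, 11, 13, 17]. For each, χ(p) = 1 if p ≡ 1 mod 4, χ(p) = −1 if p ≡ 3 mod 4. Taking (1 − χ(p)/p^3)^(-1) = p^3/(p^3 − χ(p)): (1 − (-1)/3^3)^(-1) · (1 − (1)/5^3)^(-1) · (1 − (-1)/7^3)^(-1) · (1 − (-1)/11^3)^(-1) · (1 − (1)/13^3)^(-1) · (1 − (1)/17^3)^(-1) = 87995602569875/90796952813568.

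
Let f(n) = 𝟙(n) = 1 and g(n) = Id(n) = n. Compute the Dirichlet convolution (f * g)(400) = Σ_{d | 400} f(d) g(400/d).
(𝟙 * Id)(400) = 961

Divisors of 400: [1, 2, 4, 5, 8, 10, 16, 20, 25, 40, 50, 80, 100, 200, 400]. For each d | 400:
  d = 1: 𝟙(1) · Id(400/1) = 1 · 400 = 400
  d = 2: 𝟙(2) · Id(400/2) = 1 · 200 = 200
  d = 4: 𝟙(4) · Id(400/4) = 1 · 100 = 100
  d = 5: 𝟙(5) · Id(400/5) = 1 · 80 = 80
  d = 8: 𝟙(8) · Id(400/8) = 1 · 50 = 50
  d = 10: 𝟙(10) · Id(400/10) = 1 · 40 = 40
  d = 16: 𝟙(16) · Id(400/16) = 1 · 25 = 25
  d = 20: 𝟙(20) · Id(400/20) = 1 · 20 = 20
  d = 25: 𝟙(25) · Id(400/25) = 1 · 16 = 16
  d = 40: 𝟙(40) · Id(400/40) = 1 · 10 = 10
  d = 50: 𝟙(50) · Id(400/50) = 1 · 8 = 8
  d = 80: 𝟙(80) · Id(400/80) = 1 · 5 = 5
  d = 100: 𝟙(100) · Id(400/100) = 1 · 4 = 4
  d = 200: 𝟙(200) · Id(400/200) = 1 · 2 = 2
  d = 400: 𝟙(400) · Id(400/400) = 1 · 1 = 1
Summing: (𝟙 * Id)(400) = 400 + 200 + 100 + 80 + 50 + 40 + 25 + 20 + 16 + 10 + 8 + 5 + 4 + 2 + 1 = 961.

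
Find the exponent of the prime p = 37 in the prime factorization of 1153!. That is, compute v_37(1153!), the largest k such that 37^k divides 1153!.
v_37(1153!) = 31

Legendre's formula: v_p(n!) = Σ_{k ≥ 1} ⌊n / p^k⌋. For p = 37, n = 1153, the terms are:
  ⌊1153/37^1⌋ = ⌊1153/37⌋ = 31
(the next term ⌊1153/37^2⌋ = 0, terminating the sum). Summing: v_37(1153!) = 31 = 31.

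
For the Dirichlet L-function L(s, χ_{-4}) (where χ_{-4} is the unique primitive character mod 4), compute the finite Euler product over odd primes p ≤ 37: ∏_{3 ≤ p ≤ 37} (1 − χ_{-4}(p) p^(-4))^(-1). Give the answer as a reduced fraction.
∏ = 36907491853859640421662745584761054387/37320078298954450639637508295357366272

The odd primes p ≤ 37 are [3, 5, 7, 11, 13, 17, 19, 23, 29, 31, 37]. For each, χ(p) = 1 if p ≡ 1 mod 4, χ(p) = −1 if p ≡ 3 mod 4. Taking (1 − χ(p)/p^4)^(-1) = p^4/(p^4 − χ(p)): (1 − (-1)/3^4)^(-1) · (1 − (1)/5^4)^(-1) · (1 − (-1)/7^4)^(-1) · (1 − (-1)/11^4)^(-1) · (1 − (1)/13^4)^(-1) · (1 − (1)/17^4)^(-1) · (1 − (-1)/19^4)^(-1) · (1 − (-1)/23^4)^(-1) · (1 − (1)/29^4)^(-1) · (1 − (-1)/31^4)^(-1) · (1 − (1)/37^4)^(-1) = 36907491853859640421662745584761054387/37320078298954450639637508295357366272.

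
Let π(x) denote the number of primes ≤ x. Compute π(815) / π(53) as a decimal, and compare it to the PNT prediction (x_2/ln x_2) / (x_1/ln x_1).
π(815)/π(53) = 141/16 ≈ 8.8125;  PNT prediction ≈ 9.1080.

π(53) = 16 and π(815) = 141, so π(815)/π(53) ≈ 8.8125. The PNT-predicted ratio is (815/ln(815)) / (53/ln(53)) ≈ 9.1080. The two agree to within a few percent, as expected.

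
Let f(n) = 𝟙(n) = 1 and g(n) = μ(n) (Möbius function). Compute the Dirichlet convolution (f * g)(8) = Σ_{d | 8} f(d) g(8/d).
(𝟙 * μ)(8) = 0

Divisors of 8: [1, 2, 4, 8]. For each d | 8:
  d = 1: 𝟙(1) · μ(8/1) = 1 · 0 = 0
  d = 2: 𝟙(2) · μ(8/2) = 1 · 0 = 0
  d = 4: 𝟙(4) · μ(8/4) = 1 · -1 = -1
  d = 8: 𝟙(8) · μ(8/8) = 1 · 1 = 1
Summing: (𝟙 * μ)(8) = 0 + 0 + -1 + 1 = 0.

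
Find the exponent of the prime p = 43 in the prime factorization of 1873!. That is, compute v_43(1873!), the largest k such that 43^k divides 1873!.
v_43(1873!) = 44

Legendre's formula: v_p(n!) = Σ_{k ≥ 1} ⌊n / p^k⌋. For p = 43, n = 1873, the terms are:
  ⌊1873/43^1⌋ = ⌊1873/43⌋ = 43
  ⌊1873/43^2⌋ = ⌊1873/1849⌋ = 1
(the next term ⌊1873/43^3⌋ = 0, terminating the sum). Summing: v_43(1873!) = 43 + 1 = 44.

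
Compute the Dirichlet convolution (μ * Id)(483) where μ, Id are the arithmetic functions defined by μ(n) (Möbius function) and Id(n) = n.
(μ * Id)(483) = 264

Divisors of 483: [1, 3, 7, 21, 23, 69, 161, 483]. For each d | 483:
  d = 1: μ(1) · Id(483/1) = 1 · 483 = 483
  d = 3: μ(3) · Id(483/3) = -1 · 161 = -161
  d = 7: μ(7) · Id(483/7) = -1 · 69 = -69
  d = 21: μ(21) · Id(483/21) = 1 · 23 = 23
  d = 23: μ(23) · Id(483/23) = -1 · 21 = -21
  d = 69: μ(69) · Id(483/69) = 1 · 7 = 7
  d = 161: μ(161) · Id(483/161) = 1 · 3 = 3
  d = 483: μ(483) · Id(483/483) = -1 · 1 = -1
Summing: (μ * Id)(483) = 483 + -161 + -69 + 23 + -21 + 7 + 3 + -1 = 264.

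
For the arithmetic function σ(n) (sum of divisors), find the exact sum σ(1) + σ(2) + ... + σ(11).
Σ_{n ≤ 11} σ(n) = 99

Compute σ(n) for each 1 ≤ n ≤ 11: σ(1) = 1, σ(2) = 3, σ(3) = 4, σ(4) = 7, σ(5) = 6, σ(6) = 12, σ(7) = 8, σ(8) = 15, σ(9) = 13, σ(10) = 18, σ(11) = 12. Summing all 11 values: 99. (Average order: Σ_{n ≤ x} σ(n) ~ (π²/12) x². For x = 11, (π²/12)·11² ≈ 99.52.)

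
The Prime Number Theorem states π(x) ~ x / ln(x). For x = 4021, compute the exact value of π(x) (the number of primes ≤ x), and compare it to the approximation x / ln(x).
π(4021) = 556;  x/ln(x) ≈ 484.50;  relative error ≈ 12.86%.

Directly count primes up to 4021: π(4021) = 556. The PNT approximation gives 4021/ln(4021) ≈ 4021/8.29929 ≈ 484.50. Relative error (π(x) − x/ln(x)) / π(x) ≈ 12.86%; the approximation is known to undercount slightly (Li(x) is a better estimate).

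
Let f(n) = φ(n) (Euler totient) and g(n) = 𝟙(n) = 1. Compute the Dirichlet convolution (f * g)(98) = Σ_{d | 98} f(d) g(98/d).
(φ * 𝟙)(98) = 98

Divisors of 98: [1, 2, 7, 14, 49, 98]. For each d | 98:
  d = 1: φ(1) · 𝟙(98/1) = 1 · 1 = 1
  d = 2: φ(2) · 𝟙(98/2) = 1 · 1 = 1
  d = 7: φ(7) · 𝟙(98/7) = 6 · 1 = 6
  d = 14: φ(14) · 𝟙(98/14) = 6 · 1 = 6
  d = 49: φ(49) · 𝟙(98/49) = 42 · 1 = 42
  d = 98: φ(98) · 𝟙(98/98) = 42 · 1 = 42
Summing: (φ * 𝟙)(98) = 1 + 1 + 6 + 6 + 42 + 42 = 98.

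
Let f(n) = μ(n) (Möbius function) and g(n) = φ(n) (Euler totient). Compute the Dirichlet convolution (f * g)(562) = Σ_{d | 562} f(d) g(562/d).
(μ * φ)(562) = 0

Divisors of 562: [1, 2, 281, 562]. For each d | 562:
  d = 1: μ(1) · φ(562/1) = 1 · 280 = 280
  d = 2: μ(2) · φ(562/2) = -1 · 280 = -280
  d = 281: μ(281) · φ(562/281) = -1 · 1 = -1
  d = 562: μ(562) · φ(562/562) = 1 · 1 = 1
Summing: (μ * φ)(562) = 280 + -280 + -1 + 1 = 0.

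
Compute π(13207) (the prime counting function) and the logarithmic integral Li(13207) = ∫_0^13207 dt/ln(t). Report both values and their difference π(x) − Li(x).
π(13207) = 1570;  Li(13207) ≈ 1588.94;  π(x) − Li(x) ≈ -18.94.

Direct count of primes ≤ 13207 gives π(13207) = 1570. Numerical evaluation of the logarithmic integral gives Li(13207) ≈ 1588.94. The difference π(x) − Li(x) ≈ -18.94 is typically negative for small/moderate x (Li(x) overestimates), though Littlewood's theorem shows this sign changes infinitely often.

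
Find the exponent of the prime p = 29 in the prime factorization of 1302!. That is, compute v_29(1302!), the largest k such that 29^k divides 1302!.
v_29(1302!) = 45

Legendre's formula: v_p(n!) = Σ_{k ≥ 1} ⌊n / p^k⌋. For p = 29, n = 1302, the terms are:
  ⌊1302/29^1⌋ = ⌊1302/29⌋ = 44
  ⌊1302/29^2⌋ = ⌊1302/841⌋ = 1
(the next term ⌊1302/29^3⌋ = 0, terminating the sum). Summing: v_29(1302!) = 44 + 1 = 45.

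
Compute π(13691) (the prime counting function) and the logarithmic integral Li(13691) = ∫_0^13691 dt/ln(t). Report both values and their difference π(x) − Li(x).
π(13691) = 1618;  Li(13691) ≈ 1639.85;  π(x) − Li(x) ≈ -21.85.

Direct count of primes ≤ 13691 gives π(13691) = 1618. Numerical evaluation of the logarithmic integral gives Li(13691) ≈ 1639.85. The difference π(x) − Li(x) ≈ -21.85 is typically negative for small/moderate x (Li(x) overestimates), though Littlewood's theorem shows this sign changes infinitely often.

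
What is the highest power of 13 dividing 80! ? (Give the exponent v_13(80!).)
v_13(80!) = 6

Legendre's formula: v_p(n!) = Σ_{k ≥ 1} ⌊n / p^k⌋. For p = 13, n = 80, the terms are:
  ⌊80/13^1⌋ = ⌊80/13⌋ = 6
(the next term ⌊80/13^2⌋ = 0, terminating the sum). Summing: v_13(80!) = 6 = 6.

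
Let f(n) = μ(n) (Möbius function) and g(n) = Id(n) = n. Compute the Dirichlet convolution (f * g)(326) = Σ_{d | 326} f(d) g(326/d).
(μ * Id)(326) = 162

Divisors of 326: [1, 2, 163, 326]. For each d | 326:
  d = 1: μ(1) · Id(326/1) = 1 · 326 = 326
  d = 2: μ(2) · Id(326/2) = -1 · 163 = -163
  d = 163: μ(163) · Id(326/163) = -1 · 2 = -2
  d = 326: μ(326) · Id(326/326) = 1 · 1 = 1
Summing: (μ * Id)(326) = 326 + -163 + -2 + 1 = 162.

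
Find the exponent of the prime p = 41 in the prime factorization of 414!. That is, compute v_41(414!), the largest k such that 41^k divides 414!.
v_41(414!) = 10

Legendre's formula: v_p(n!) = Σ_{k ≥ 1} ⌊n / p^k⌋. For p = 41, n = 414, the terms are:
  ⌊414/41^1⌋ = ⌊414/41⌋ = 10
(the next term ⌊414/41^2⌋ = 0, terminating the sum). Summing: v_41(414!) = 10 = 10.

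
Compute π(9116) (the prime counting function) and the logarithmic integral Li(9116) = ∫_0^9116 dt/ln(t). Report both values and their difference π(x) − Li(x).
π(9116) = 1130;  Li(9116) ≈ 1149.68;  π(x) − Li(x) ≈ -19.68.

Direct count of primes ≤ 9116 gives π(9116) = 1130. Numerical evaluation of the logarithmic integral gives Li(9116) ≈ 1149.68. The difference π(x) − Li(x) ≈ -19.68 is typically negative for small/moderate x (Li(x) overestimates), though Littlewood's theorem shows this sign changes infinitely often.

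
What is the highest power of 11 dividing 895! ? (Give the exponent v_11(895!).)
v_11(895!) = 88

Legendre's formula: v_p(n!) = Σ_{k ≥ 1} ⌊n / p^k⌋. For p = 11, n = 895, the terms are:
  ⌊895/11^1⌋ = ⌊895/11⌋ = 81
  ⌊895/11^2⌋ = ⌊895/121⌋ = 7
(the next term ⌊895/11^3⌋ = 0, terminating the sum). Summing: v_11(895!) = 81 + 7 = 88.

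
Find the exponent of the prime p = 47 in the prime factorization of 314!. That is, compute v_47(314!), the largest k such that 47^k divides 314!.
v_47(314!) = 6

Legendre's formula: v_p(n!) = Σ_{k ≥ 1} ⌊n / p^k⌋. For p = 47, n = 314, the terms are:
  ⌊314/47^1⌋ = ⌊314/47⌋ = 6
(the next term ⌊314/47^2⌋ = 0, terminating the sum). Summing: v_47(314!) = 6 = 6.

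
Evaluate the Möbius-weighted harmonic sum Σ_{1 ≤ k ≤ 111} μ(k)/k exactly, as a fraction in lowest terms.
Σ μ(k)/k = -678316192822146162262092815134314936522301/39962142402550705168325165981723972810713890

Values of μ(k) for 1 ≤ k ≤ 111: μ(1) = 1, μ(2) = -1, μ(3) = -1, μ(5) = -1, μ(6) = 1, μ(7) = -1, μ(10) = 1, μ(11) = -1, μ(13) = -1, μ(14) = 1, μ(15) = 1, μ(17) = -1, μ(19) = -1, μ(21) = 1, μ(22) = 1, μ(23) = -1, μ(26) = 1, μ(29) = -1, μ(30) = -1, μ(31) = -1, μ(33) = 1, μ(34) = 1, μ(35) = 1, μ(37) = -1, μ(38) = 1, μ(39) = 1, μ(41) = -1, μ(42) = -1, μ(43) = -1, μ(46) = 1, μ(47) = -1, μ(51) = 1, μ(53) = -1, μ(55) = 1, μ(57) = 1, μ(58) = 1, μ(59) = -1, μ(61) = -1, μ(62) = 1, μ(65) = 1, μ(66) = -1, μ(67) = -1, μ(69) = 1, μ(70) = -1, μ(71) = -1, μ(73) = -1, μ(74) = 1, μ(77) = 1, μ(78) = -1, μ(79) = -1, μ(82) = 1, μ(83) = -1, μ(85) = 1, μ(86) = 1, μ(87) = 1, μ(89) = -1, μ(91) = 1, μ(93) = 1, μ(94) = 1, μ(95) = 1, μ(97) = -1, μ(101) = -1, μ(102) = -1, μ(103) = -1, μ(105) = -1, μ(106) = 1, μ(107) = -1, μ(109) = -1, μ(110) = -1, μ(111) = 1, with μ = 0 on non-squarefree integers. Summing μ(k)/k for k where μ(k) ≠ 0 gives -678316192822146162262092815134314936522301/39962142402550705168325165981723972810713890 ≈ -0.0170. (PNT ⟺ this sum → 0 as n → ∞.)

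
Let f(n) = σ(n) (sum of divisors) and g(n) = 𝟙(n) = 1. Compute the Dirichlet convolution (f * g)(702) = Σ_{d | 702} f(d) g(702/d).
(σ * 𝟙)(702) = 3480

Divisors of 702: [1, 2, 3, 6, 9, 13, 18, 26, 27, 39, 54, 78, 117, 234, 351, 702]. For each d | 702:
  d = 1: σ(1) · 𝟙(702/1) = 1 · 1 = 1
  d = 2: σ(2) · 𝟙(702/2) = 3 · 1 = 3
  d = 3: σ(3) · 𝟙(702/3) = 4 · 1 = 4
  d = 6: σ(6) · 𝟙(702/6) = 12 · 1 = 12
  d = 9: σ(9) · 𝟙(702/9) = 13 · 1 = 13
  d = 13: σ(13) · 𝟙(702/13) = 14 · 1 = 14
  d = 18: σ(18) · 𝟙(702/18) = 39 · 1 = 39
  d = 26: σ(26) · 𝟙(702/26) = 42 · 1 = 42
  d = 27: σ(27) · 𝟙(702/27) = 40 · 1 = 40
  d = 39: σ(39) · 𝟙(702/39) = 56 · 1 = 56
  d = 54: σ(54) · 𝟙(702/54) = 120 · 1 = 120
  d = 78: σ(78) · 𝟙(702/78) = 168 · 1 = 168
  d = 117: σ(117) · 𝟙(702/117) = 182 · 1 = 182
  d = 234: σ(234) · 𝟙(702/234) = 546 · 1 = 546
  d = 351: σ(351) · 𝟙(702/351) = 560 · 1 = 560
  d = 702: σ(702) · 𝟙(702/702) = 1680 · 1 = 1680
Summing: (σ * 𝟙)(702) = 1 + 3 + 4 + 12 + 13 + 14 + 39 + 42 + 40 + 56 + 120 + 168 + 182 + 546 + 560 + 1680 = 3480.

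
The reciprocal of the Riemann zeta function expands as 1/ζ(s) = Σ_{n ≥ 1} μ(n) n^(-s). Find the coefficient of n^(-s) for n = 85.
μ(85) = 1

Factor n = 85 = 5 · 17. μ(n) = 0 if any exponent ≥ 2 (not squarefree); otherwise μ(n) = (−1)^{ω(n)} where ω(n) is the number of distinct prime factors. Applying: μ(85) = 1.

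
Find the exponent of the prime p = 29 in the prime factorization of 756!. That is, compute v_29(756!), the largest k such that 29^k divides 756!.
v_29(756!) = 26

Legendre's formula: v_p(n!) = Σ_{k ≥ 1} ⌊n / p^k⌋. For p = 29, n = 756, the terms are:
  ⌊756/29^1⌋ = ⌊756/29⌋ = 26
(the next term ⌊756/29^2⌋ = 0, terminating the sum). Summing: v_29(756!) = 26 = 26.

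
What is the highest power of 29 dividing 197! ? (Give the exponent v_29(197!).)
v_29(197!) = 6

Legendre's formula: v_p(n!) = Σ_{k ≥ 1} ⌊n / p^k⌋. For p = 29, n = 197, the terms are:
  ⌊197/29^1⌋ = ⌊197/29⌋ = 6
(the next term ⌊197/29^2⌋ = 0, terminating the sum). Summing: v_29(197!) = 6 = 6.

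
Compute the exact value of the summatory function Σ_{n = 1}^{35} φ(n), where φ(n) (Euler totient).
Σ_{n ≤ 35} φ(n) = 384

Compute φ(n) for each 1 ≤ n ≤ 35: φ(1) = 1, φ(2) = 1, φ(3) = 2, φ(4) = 2, φ(5) = 4, φ(6) = 2, φ(7) = 6, φ(8) = 4, φ(9) = 6, φ(10) = 4, φ(11) = 10, φ(12) = 4, φ(13) = 12, φ(14) = 6, φ(15) = 8, φ(16) = 8, φ(17) = 16, φ(18) = 6, φ(19) = 18, φ(20) = 8, φ(21) = 12, φ(22) = 10, φ(23) = 22, φ(24) = 8, φ(25) = 20, φ(26) = 12, φ(27) = 18, φ(28) = 12, φ(29) = 28, φ(30) = 8, φ(31) = 30, φ(32) = 16, φ(33) = 20, φ(34) = 16, φ(35) = 24. Summing all 35 values: 384. (Average order: Σ_{n ≤ x} φ(n) ~ (3/π²) x². For x = 35, (3/π²)·35² ≈ 372.36.)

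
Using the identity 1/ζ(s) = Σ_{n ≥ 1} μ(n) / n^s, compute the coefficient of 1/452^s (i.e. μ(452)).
μ(452) = 0

Factor n = 452 = 2^2 · 113. μ(n) = 0 if any exponent ≥ 2 (not squarefree); otherwise μ(n) = (−1)^{ω(n)} where ω(n) is the number of distinct prime factors. Applying: μ(452) = 0.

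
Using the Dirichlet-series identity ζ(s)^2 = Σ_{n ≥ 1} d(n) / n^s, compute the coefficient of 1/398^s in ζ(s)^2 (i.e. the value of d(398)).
d(398) = 4

ζ(s)^2 = (Σ 1/m^s)(Σ 1/k^s). The coefficient of 1/n^s in the product is the number of ordered pairs (m, k) with mk = n, which equals d(n). For n = 398, divisors are [1, 2, 199, 398], so d(398) = 4.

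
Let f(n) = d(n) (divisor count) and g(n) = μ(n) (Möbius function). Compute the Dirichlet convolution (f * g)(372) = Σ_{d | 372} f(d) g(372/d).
(d * μ)(372) = 1

Divisors of 372: [1, 2, 3, 4, 6, 12, 31, 62, 93, 124, 186, 372]. For each d | 372:
  d = 1: d(1) · μ(372/1) = 1 · 0 = 0
  d = 2: d(2) · μ(372/2) = 2 · -1 = -2
  d = 3: d(3) · μ(372/3) = 2 · 0 = 0
  d = 4: d(4) · μ(372/4) = 3 · 1 = 3
  d = 6: d(6) · μ(372/6) = 4 · 1 = 4
  d = 12: d(12) · μ(372/12) = 6 · -1 = -6
  d = 31: d(31) · μ(372/31) = 2 · 0 = 0
  d = 62: d(62) · μ(372/62) = 4 · 1 = 4
  d = 93: d(93) · μ(372/93) = 4 · 0 = 0
  d = 124: d(124) · μ(372/124) = 6 · -1 = -6
  d = 186: d(186) · μ(372/186) = 8 · -1 = -8
  d = 372: d(372) · μ(372/372) = 12 · 1 = 12
Summing: (d * μ)(372) = 0 + -2 + 0 + 3 + 4 + -6 + 0 + 4 + 0 + -6 + -8 + 12 = 1.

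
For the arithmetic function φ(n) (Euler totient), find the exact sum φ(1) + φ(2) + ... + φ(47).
Σ_{n ≤ 47} φ(n) = 696

Compute φ(n) for each 1 ≤ n ≤ 47: φ(1) = 1, φ(2) = 1, φ(3) = 2, φ(4) = 2, φ(5) = 4, φ(6) = 2, φ(7) = 6, φ(8) = 4, φ(9) = 6, φ(10) = 4, φ(11) = 10, φ(12) = 4, φ(13) = 12, φ(14) = 6, φ(15) = 8, φ(16) = 8, φ(17) = 16, φ(18) = 6, φ(19) = 18, φ(20) = 8, φ(21) = 12, φ(22) = 10, φ(23) = 22, φ(24) = 8, φ(25) = 20, φ(26) = 12, φ(27) = 18, φ(28) = 12, φ(29) = 28, φ(30) = 8, φ(31) = 30, φ(32) = 16, φ(33) = 20, φ(34) = 16, φ(35) = 24, φ(36) = 12, φ(37) = 36, φ(38) = 18, φ(39) = 24, φ(40) = 16, φ(41) = 40, φ(42) = 12, φ(43) = 42, φ(44) = 20, φ(45) = 24, φ(46) = 22, φ(47) = 46. Summing all 47 values: 696. (Average order: Σ_{n ≤ x} φ(n) ~ (3/π²) x². For x = 47, (3/π²)·47² ≈ 671.46.)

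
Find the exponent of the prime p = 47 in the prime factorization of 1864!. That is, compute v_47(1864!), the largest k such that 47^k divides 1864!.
v_47(1864!) = 39

Legendre's formula: v_p(n!) = Σ_{k ≥ 1} ⌊n / p^k⌋. For p = 47, n = 1864, the terms are:
  ⌊1864/47^1⌋ = ⌊1864/47⌋ = 39
(the next term ⌊1864/47^2⌋ = 0, terminating the sum). Summing: v_47(1864!) = 39 = 39.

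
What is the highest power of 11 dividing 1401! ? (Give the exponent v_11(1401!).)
v_11(1401!) = 139

Legendre's formula: v_p(n!) = Σ_{k ≥ 1} ⌊n / p^k⌋. For p = 11, n = 1401, the terms are:
  ⌊1401/11^1⌋ = ⌊1401/11⌋ = 127
  ⌊1401/11^2⌋ = ⌊1401/121⌋ = 11
  ⌊1401/11^3⌋ = ⌊1401/1331⌋ = 1
(the next term ⌊1401/11^4⌋ = 0, terminating the sum). Summing: v_11(1401!) = 127 + 11 + 1 = 139.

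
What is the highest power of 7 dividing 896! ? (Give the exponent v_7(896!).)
v_7(896!) = 148

Legendre's formula: v_p(n!) = Σ_{k ≥ 1} ⌊n / p^k⌋. For p = 7, n = 896, the terms are:
  ⌊896/7^1⌋ = ⌊896/7⌋ = 128
  ⌊896/7^2⌋ = ⌊896/49⌋ = 18
  ⌊896/7^3⌋ = ⌊896/343⌋ = 2
(the next term ⌊896/7^4⌋ = 0, terminating the sum). Summing: v_7(896!) = 128 + 18 + 2 = 148.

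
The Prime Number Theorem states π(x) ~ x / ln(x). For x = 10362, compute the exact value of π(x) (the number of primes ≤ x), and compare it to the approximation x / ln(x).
π(10362) = 1271;  x/ln(x) ≈ 1120.71;  relative error ≈ 11.82%.

Directly count primes up to 10362: π(10362) = 1271. The PNT approximation gives 10362/ln(10362) ≈ 10362/9.24590 ≈ 1120.71. Relative error (π(x) − x/ln(x)) / π(x) ≈ 11.82%; the approximation is known to undercount slightly (Li(x) is a better estimate).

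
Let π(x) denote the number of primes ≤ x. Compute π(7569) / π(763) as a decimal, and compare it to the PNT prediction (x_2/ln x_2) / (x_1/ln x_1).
π(7569)/π(763) = 960/135 ≈ 7.1111;  PNT prediction ≈ 7.3716.

π(763) = 135 and π(7569) = 960, so π(7569)/π(763) ≈ 7.1111. The PNT-predicted ratio is (7569/ln(7569)) / (763/ln(763)) ≈ 7.3716. The two agree to within a few percent, as expected.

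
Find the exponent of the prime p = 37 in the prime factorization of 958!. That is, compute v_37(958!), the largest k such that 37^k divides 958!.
v_37(958!) = 25

Legendre's formula: v_p(n!) = Σ_{k ≥ 1} ⌊n / p^k⌋. For p = 37, n = 958, the terms are:
  ⌊958/37^1⌋ = ⌊958/37⌋ = 25
(the next term ⌊958/37^2⌋ = 0, terminating the sum). Summing: v_37(958!) = 25 = 25.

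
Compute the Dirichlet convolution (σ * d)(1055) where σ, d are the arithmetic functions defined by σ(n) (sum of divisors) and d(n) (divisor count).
(σ * d)(1055) = 1712

Divisors of 1055: [1, 5, 211, 1055]. For each d | 1055:
  d = 1: σ(1) · d(1055/1) = 1 · 4 = 4
  d = 5: σ(5) · d(1055/5) = 6 · 2 = 12
  d = 211: σ(211) · d(1055/211) = 212 · 2 = 424
  d = 1055: σ(1055) · d(1055/1055) = 1272 · 1 = 1272
Summing: (σ * d)(1055) = 4 + 12 + 424 + 1272 = 1712.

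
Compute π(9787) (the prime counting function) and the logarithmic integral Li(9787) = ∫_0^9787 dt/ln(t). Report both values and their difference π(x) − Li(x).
π(9787) = 1207;  Li(9787) ≈ 1222.98;  π(x) − Li(x) ≈ -15.98.

Direct count of primes ≤ 9787 gives π(9787) = 1207. Numerical evaluation of the logarithmic integral gives Li(9787) ≈ 1222.98. The difference π(x) − Li(x) ≈ -15.98 is typically negative for small/moderate x (Li(x) overestimates), though Littlewood's theorem shows this sign changes infinitely often.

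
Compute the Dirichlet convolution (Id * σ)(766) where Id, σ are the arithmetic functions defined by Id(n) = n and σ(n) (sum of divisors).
(Id * σ)(766) = 3835

Divisors of 766: [1, 2, 383, 766]. For each d | 766:
  d = 1: Id(1) · σ(766/1) = 1 · 1152 = 1152
  d = 2: Id(2) · σ(766/2) = 2 · 384 = 768
  d = 383: Id(383) · σ(766/383) = 383 · 3 = 1149
  d = 766: Id(766) · σ(766/766) = 766 · 1 = 766
Summing: (Id * σ)(766) = 1152 + 768 + 1149 + 766 = 3835.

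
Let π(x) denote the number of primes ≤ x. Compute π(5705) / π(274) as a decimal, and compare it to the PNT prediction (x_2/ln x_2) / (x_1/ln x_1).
π(5705)/π(274) = 751/58 ≈ 12.9483;  PNT prediction ≈ 13.5126.

π(274) = 58 and π(5705) = 751, so π(5705)/π(274) ≈ 12.9483. The PNT-predicted ratio is (5705/ln(5705)) / (274/ln(274)) ≈ 13.5126. The two agree to within a few percent, as expected.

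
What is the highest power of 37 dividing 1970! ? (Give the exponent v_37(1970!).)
v_37(1970!) = 54

Legendre's formula: v_p(n!) = Σ_{k ≥ 1} ⌊n / p^k⌋. For p = 37, n = 1970, the terms are:
  ⌊1970/37^1⌋ = ⌊1970/37⌋ = 53
  ⌊1970/37^2⌋ = ⌊1970/1369⌋ = 1
(the next term ⌊1970/37^3⌋ = 0, terminating the sum). Summing: v_37(1970!) = 53 + 1 = 54.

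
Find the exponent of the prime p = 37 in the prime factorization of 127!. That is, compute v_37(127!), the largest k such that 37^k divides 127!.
v_37(127!) = 3

Legendre's formula: v_p(n!) = Σ_{k ≥ 1} ⌊n / p^k⌋. For p = 37, n = 127, the terms are:
  ⌊127/37^1⌋ = ⌊127/37⌋ = 3
(the next term ⌊127/37^2⌋ = 0, terminating the sum). Summing: v_37(127!) = 3 = 3.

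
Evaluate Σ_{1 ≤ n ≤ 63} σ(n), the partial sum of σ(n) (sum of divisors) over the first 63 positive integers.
Σ_{n ≤ 63} σ(n) = 3276

Compute σ(n) for each 1 ≤ n ≤ 63: σ(1) = 1, σ(2) = 3, σ(3) = 4, σ(4) = 7, σ(5) = 6, σ(6) = 12, σ(7) = 8, σ(8) = 15, σ(9) = 13, σ(10) = 18, σ(11) = 12, σ(12) = 28, σ(13) = 14, σ(14) = 24, σ(15) = 24, σ(16) = 31, σ(17) = 18, σ(18) = 39, σ(19) = 20, σ(20) = 42, σ(21) = 32, σ(22) = 36, σ(23) = 24, σ(24) = 60, σ(25) = 31, σ(26) = 42, σ(27) = 40, σ(28) = 56, σ(29) = 30, σ(30) = 72, σ(31) = 32, σ(32) = 63, σ(33) = 48, σ(34) = 54, σ(35) = 48, σ(36) = 91, σ(37) = 38, σ(38) = 60, σ(39) = 56, σ(40) = 90, σ(41) = 42, σ(42) = 96, σ(43) = 44, σ(44) = 84, σ(45) = 78, σ(46) = 72, σ(47) = 48, σ(48) = 124, σ(49) = 57, σ(50) = 93, σ(51) = 72, σ(52) = 98, σ(53) = 54, σ(54) = 120, σ(55) = 72, σ(56) = 120, σ(57) = 80, σ(58) = 90, σ(59) = 60, σ(60) = 168, σ(61) = 62, σ(62) = 96, σ(63) = 104. Summing all 63 values: 3276. (Average order: Σ_{n ≤ x} σ(n) ~ (π²/12) x². For x = 63, (π²/12)·63² ≈ 3264.37.)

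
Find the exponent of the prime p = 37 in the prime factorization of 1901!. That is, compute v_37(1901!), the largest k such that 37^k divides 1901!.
v_37(1901!) = 52

Legendre's formula: v_p(n!) = Σ_{k ≥ 1} ⌊n / p^k⌋. For p = 37, n = 1901, the terms are:
  ⌊1901/37^1⌋ = ⌊1901/37⌋ = 51
  ⌊1901/37^2⌋ = ⌊1901/1369⌋ = 1
(the next term ⌊1901/37^3⌋ = 0, terminating the sum). Summing: v_37(1901!) = 51 + 1 = 52.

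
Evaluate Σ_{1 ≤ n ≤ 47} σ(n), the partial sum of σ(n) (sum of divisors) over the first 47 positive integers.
Σ_{n ≤ 47} σ(n) = 1806

Compute σ(n) for each 1 ≤ n ≤ 47: σ(1) = 1, σ(2) = 3, σ(3) = 4, σ(4) = 7, σ(5) = 6, σ(6) = 12, σ(7) = 8, σ(8) = 15, σ(9) = 13, σ(10) = 18, σ(11) = 12, σ(12) = 28, σ(13) = 14, σ(14) = 24, σ(15) = 24, σ(16) = 31, σ(17) = 18, σ(18) = 39, σ(19) = 20, σ(20) = 42, σ(21) = 32, σ(22) = 36, σ(23) = 24, σ(24) = 60, σ(25) = 31, σ(26) = 42, σ(27) = 40, σ(28) = 56, σ(29) = 30, σ(30) = 72, σ(31) = 32, σ(32) = 63, σ(33) = 48, σ(34) = 54, σ(35) = 48, σ(36) = 91, σ(37) = 38, σ(38) = 60, σ(39) = 56, σ(40) = 90, σ(41) = 42, σ(42) = 96, σ(43) = 44, σ(44) = 84, σ(45) = 78, σ(46) = 72, σ(47) = 48. Summing all 47 values: 1806. (Average order: Σ_{n ≤ x} σ(n) ~ (π²/12) x². For x = 47, (π²/12)·47² ≈ 1816.83.)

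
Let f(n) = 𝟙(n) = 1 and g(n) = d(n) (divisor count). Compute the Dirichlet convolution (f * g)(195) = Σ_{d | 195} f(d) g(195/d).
(𝟙 * d)(195) = 27

Divisors of 195: [1, 3, 5, 13, 15, 39, 65, 195]. For each d | 195:
  d = 1: 𝟙(1) · d(195/1) = 1 · 8 = 8
  d = 3: 𝟙(3) · d(195/3) = 1 · 4 = 4
  d = 5: 𝟙(5) · d(195/5) = 1 · 4 = 4
  d = 13: 𝟙(13) · d(195/13) = 1 · 4 = 4
  d = 15: 𝟙(15) · d(195/15) = 1 · 2 = 2
  d = 39: 𝟙(39) · d(195/39) = 1 · 2 = 2
  d = 65: 𝟙(65) · d(195/65) = 1 · 2 = 2
  d = 195: 𝟙(195) · d(195/195) = 1 · 1 = 1
Summing: (𝟙 * d)(195) = 8 + 4 + 4 + 4 + 2 + 2 + 2 + 1 = 27.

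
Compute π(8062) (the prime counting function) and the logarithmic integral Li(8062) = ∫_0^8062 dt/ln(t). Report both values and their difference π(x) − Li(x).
π(8062) = 1013;  Li(8062) ≈ 1033.31;  π(x) − Li(x) ≈ -20.31.

Direct count of primes ≤ 8062 gives π(8062) = 1013. Numerical evaluation of the logarithmic integral gives Li(8062) ≈ 1033.31. The difference π(x) − Li(x) ≈ -20.31 is typically negative for small/moderate x (Li(x) overestimates), though Littlewood's theorem shows this sign changes infinitely often.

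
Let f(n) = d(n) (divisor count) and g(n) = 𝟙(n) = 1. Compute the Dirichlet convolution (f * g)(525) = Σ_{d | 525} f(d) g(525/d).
(d * 𝟙)(525) = 54

Divisors of 525: [1, 3, 5, 7, 15, 21, 25, 35, 75, 105, 175, 525]. For each d | 525:
  d = 1: d(1) · 𝟙(525/1) = 1 · 1 = 1
  d = 3: d(3) · 𝟙(525/3) = 2 · 1 = 2
  d = 5: d(5) · 𝟙(525/5) = 2 · 1 = 2
  d = 7: d(7) · 𝟙(525/7) = 2 · 1 = 2
  d = 15: d(15) · 𝟙(525/15) = 4 · 1 = 4
  d = 21: d(21) · 𝟙(525/21) = 4 · 1 = 4
  d = 25: d(25) · 𝟙(525/25) = 3 · 1 = 3
  d = 35: d(35) · 𝟙(525/35) = 4 · 1 = 4
  d = 75: d(75) · 𝟙(525/75) = 6 · 1 = 6
  d = 105: d(105) · 𝟙(525/105) = 8 · 1 = 8
  d = 175: d(175) · 𝟙(525/175) = 6 · 1 = 6
  d = 525: d(525) · 𝟙(525/525) = 12 · 1 = 12
Summing: (d * 𝟙)(525) = 1 + 2 + 2 + 2 + 4 + 4 + 3 + 4 + 6 + 8 + 6 + 12 = 54.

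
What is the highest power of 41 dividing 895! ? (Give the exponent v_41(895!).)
v_41(895!) = 21

Legendre's formula: v_p(n!) = Σ_{k ≥ 1} ⌊n / p^k⌋. For p = 41, n = 895, the terms are:
  ⌊895/41^1⌋ = ⌊895/41⌋ = 21
(the next term ⌊895/41^2⌋ = 0, terminating the sum). Summing: v_41(895!) = 21 = 21.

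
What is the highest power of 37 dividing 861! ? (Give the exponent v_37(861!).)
v_37(861!) = 23

Legendre's formula: v_p(n!) = Σ_{k ≥ 1} ⌊n / p^k⌋. For p = 37, n = 861, the terms are:
  ⌊861/37^1⌋ = ⌊861/37⌋ = 23
(the next term ⌊861/37^2⌋ = 0, terminating the sum). Summing: v_37(861!) = 23 = 23.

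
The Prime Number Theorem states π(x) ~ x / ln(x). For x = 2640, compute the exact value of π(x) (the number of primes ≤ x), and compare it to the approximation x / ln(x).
π(2640) = 382;  x/ln(x) ≈ 335.09;  relative error ≈ 12.28%.

Directly count primes up to 2640: π(2640) = 382. The PNT approximation gives 2640/ln(2640) ≈ 2640/7.87853 ≈ 335.09. Relative error (π(x) − x/ln(x)) / π(x) ≈ 12.28%; the approximation is known to undercount slightly (Li(x) is a better estimate).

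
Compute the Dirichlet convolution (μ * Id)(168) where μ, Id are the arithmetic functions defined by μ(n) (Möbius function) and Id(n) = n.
(μ * Id)(168) = 48

Divisors of 168: [1, 2, 3, 4, 6, 7, 8, 12, 14, 21, 24, 28, 42, 56, 84, 168]. For each d | 168:
  d = 1: μ(1) · Id(168/1) = 1 · 168 = 168
  d = 2: μ(2) · Id(168/2) = -1 · 84 = -84
  d = 3: μ(3) · Id(168/3) = -1 · 56 = -56
  d = 4: μ(4) · Id(168/4) = 0 · 42 = 0
  d = 6: μ(6) · Id(168/6) = 1 · 28 = 28
  d = 7: μ(7) · Id(168/7) = -1 · 24 = -24
  d = 8: μ(8) · Id(168/8) = 0 · 21 = 0
  d = 12: μ(12) · Id(168/12) = 0 · 14 = 0
  d = 14: μ(14) · Id(168/14) = 1 · 12 = 12
  d = 21: μ(21) · Id(168/21) = 1 · 8 = 8
  d = 24: μ(24) · Id(168/24) = 0 · 7 = 0
  d = 28: μ(28) · Id(168/28) = 0 · 6 = 0
  d = 42: μ(42) · Id(168/42) = -1 · 4 = -4
  d = 56: μ(56) · Id(168/56) = 0 · 3 = 0
  d = 84: μ(84) · Id(168/84) = 0 · 2 = 0
  d = 168: μ(168) · Id(168/168) = 0 · 1 = 0
Summing: (μ * Id)(168) = 168 + -84 + -56 + 0 + 28 + -24 + 0 + 0 + 12 + 8 + 0 + 0 + -4 + 0 + 0 + 0 = 48.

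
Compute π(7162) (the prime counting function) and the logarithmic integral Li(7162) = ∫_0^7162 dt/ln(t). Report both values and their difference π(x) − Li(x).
π(7162) = 916;  Li(7162) ≈ 932.60;  π(x) − Li(x) ≈ -16.60.

Direct count of primes ≤ 7162 gives π(7162) = 916. Numerical evaluation of the logarithmic integral gives Li(7162) ≈ 932.60. The difference π(x) − Li(x) ≈ -16.60 is typically negative for small/moderate x (Li(x) overestimates), though Littlewood's theorem shows this sign changes infinitely often.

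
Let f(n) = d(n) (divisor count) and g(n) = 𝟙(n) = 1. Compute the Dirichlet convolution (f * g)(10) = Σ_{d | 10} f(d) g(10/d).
(d * 𝟙)(10) = 9

Divisors of 10: [1, 2, 5, 10]. For each d | 10:
  d = 1: d(1) · 𝟙(10/1) = 1 · 1 = 1
  d = 2: d(2) · 𝟙(10/2) = 2 · 1 = 2
  d = 5: d(5) · 𝟙(10/5) = 2 · 1 = 2
  d = 10: d(10) · 𝟙(10/10) = 4 · 1 = 4
Summing: (d * 𝟙)(10) = 1 + 2 + 2 + 4 = 9.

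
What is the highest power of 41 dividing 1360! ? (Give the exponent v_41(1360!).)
v_41(1360!) = 33

Legendre's formula: v_p(n!) = Σ_{k ≥ 1} ⌊n / p^k⌋. For p = 41, n = 1360, the terms are:
  ⌊1360/41^1⌋ = ⌊1360/41⌋ = 33
(the next term ⌊1360/41^2⌋ = 0, terminating the sum). Summing: v_41(1360!) = 33 = 33.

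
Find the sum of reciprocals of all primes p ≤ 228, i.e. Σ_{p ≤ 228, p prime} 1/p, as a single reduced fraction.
Σ 1/p = 163511827859273678384959815113729742050404828958383078813204061634794561817548326350576887/83311209124804345037562846379881038241134671040860314654617977748077292641632790457335110

π(228) = 49, so the primes ≤ 228 are [2, 3, 5, 7, 11, 13, 17, 19, 23, 29, 31, 37, 41, 43, 47, 53, 59, 61, 67, 71, 73, 79, 83, 89, 97, 101, 103, 107, 109, 113, 127, 131, 137, 139, 149, 151, 157, 163, 167, 173, 179, 181, 191, 193, 197, 199, 211, 223, 227]. Summing 1/p over these primes: 163511827859273678384959815113729742050404828958383078813204061634794561817548326350576887/83311209124804345037562846379881038241134671040860314654617977748077292641632790457335110 ≈ 1.9627. Mertens estimate ln ln(228) + 0.2615 ≈ 1.9533.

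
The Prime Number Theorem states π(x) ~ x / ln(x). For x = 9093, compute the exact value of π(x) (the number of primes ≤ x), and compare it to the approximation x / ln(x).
π(9093) = 1128;  x/ln(x) ≈ 997.56;  relative error ≈ 11.56%.

Directly count primes up to 9093: π(9093) = 1128. The PNT approximation gives 9093/ln(9093) ≈ 9093/9.11526 ≈ 997.56. Relative error (π(x) − x/ln(x)) / π(x) ≈ 11.56%; the approximation is known to undercount slightly (Li(x) is a better estimate).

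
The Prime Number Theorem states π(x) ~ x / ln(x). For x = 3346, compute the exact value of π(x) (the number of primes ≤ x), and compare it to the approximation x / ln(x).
π(3346) = 471;  x/ln(x) ≈ 412.30;  relative error ≈ 12.46%.

Directly count primes up to 3346: π(3346) = 471. The PNT approximation gives 3346/ln(3346) ≈ 3346/8.11552 ≈ 412.30. Relative error (π(x) − x/ln(x)) / π(x) ≈ 12.46%; the approximation is known to undercount slightly (Li(x) is a better estimate).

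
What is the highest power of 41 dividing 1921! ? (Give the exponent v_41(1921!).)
v_41(1921!) = 47

Legendre's formula: v_p(n!) = Σ_{k ≥ 1} ⌊n / p^k⌋. For p = 41, n = 1921, the terms are:
  ⌊1921/41^1⌋ = ⌊1921/41⌋ = 46
  ⌊1921/41^2⌋ = ⌊1921/1681⌋ = 1
(the next term ⌊1921/41^3⌋ = 0, terminating the sum). Summing: v_41(1921!) = 46 + 1 = 47.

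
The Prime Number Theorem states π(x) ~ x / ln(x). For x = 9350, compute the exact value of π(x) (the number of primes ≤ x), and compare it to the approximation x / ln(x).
π(9350) = 1158;  x/ln(x) ≈ 1022.63;  relative error ≈ 11.69%.

Directly count primes up to 9350: π(9350) = 1158. The PNT approximation gives 9350/ln(9350) ≈ 9350/9.14313 ≈ 1022.63. Relative error (π(x) − x/ln(x)) / π(x) ≈ 11.69%; the approximation is known to undercount slightly (Li(x) is a better estimate).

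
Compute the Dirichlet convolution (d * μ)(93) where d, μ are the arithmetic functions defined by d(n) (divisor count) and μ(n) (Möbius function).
(d * μ)(93) = 1

Divisors of 93: [1, 3, 31, 93]. For each d | 93:
  d = 1: d(1) · μ(93/1) = 1 · 1 = 1
  d = 3: d(3) · μ(93/3) = 2 · -1 = -2
  d = 31: d(31) · μ(93/31) = 2 · -1 = -2
  d = 93: d(93) · μ(93/93) = 4 · 1 = 4
Summing: (d * μ)(93) = 1 + -2 + -2 + 4 = 1.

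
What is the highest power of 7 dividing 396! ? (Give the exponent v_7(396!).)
v_7(396!) = 65

Legendre's formula: v_p(n!) = Σ_{k ≥ 1} ⌊n / p^k⌋. For p = 7, n = 396, the terms are:
  ⌊396/7^1⌋ = ⌊396/7⌋ = 56
  ⌊396/7^2⌋ = ⌊396/49⌋ = 8
  ⌊396/7^3⌋ = ⌊396/343⌋ = 1
(the next term ⌊396/7^4⌋ = 0, terminating the sum). Summing: v_7(396!) = 56 + 8 + 1 = 65.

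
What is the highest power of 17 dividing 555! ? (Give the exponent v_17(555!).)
v_17(555!) = 33

Legendre's formula: v_p(n!) = Σ_{k ≥ 1} ⌊n / p^k⌋. For p = 17, n = 555, the terms are:
  ⌊555/17^1⌋ = ⌊555/17⌋ = 32
  ⌊555/17^2⌋ = ⌊555/289⌋ = 1
(the next term ⌊555/17^3⌋ = 0, terminating the sum). Summing: v_17(555!) = 32 + 1 = 33.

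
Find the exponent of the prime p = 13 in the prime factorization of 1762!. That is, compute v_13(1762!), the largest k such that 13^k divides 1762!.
v_13(1762!) = 145

Legendre's formula: v_p(n!) = Σ_{k ≥ 1} ⌊n / p^k⌋. For p = 13, n = 1762, the terms are:
  ⌊1762/13^1⌋ = ⌊1762/13⌋ = 135
  ⌊1762/13^2⌋ = ⌊1762/169⌋ = 10
(the next term ⌊1762/13^3⌋ = 0, terminating the sum). Summing: v_13(1762!) = 135 + 10 = 145.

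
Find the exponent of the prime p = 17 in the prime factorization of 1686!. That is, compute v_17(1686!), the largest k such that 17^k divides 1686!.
v_17(1686!) = 104

Legendre's formula: v_p(n!) = Σ_{k ≥ 1} ⌊n / p^k⌋. For p = 17, n = 1686, the terms are:
  ⌊1686/17^1⌋ = ⌊1686/17⌋ = 99
  ⌊1686/17^2⌋ = ⌊1686/289⌋ = 5
(the next term ⌊1686/17^3⌋ = 0, terminating the sum). Summing: v_17(1686!) = 99 + 5 = 104.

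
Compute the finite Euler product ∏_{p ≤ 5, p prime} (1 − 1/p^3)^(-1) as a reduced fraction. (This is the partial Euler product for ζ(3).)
∏ = 3375/2821

The primes p ≤ 5 are [2, 3, 5]. For each prime, (1 − 1/p^3)^(-1) = p^3 / (p^3 − 1). The product is (1 − 1/2^3)^(-1), (1 − 1/3^3)^(-1), (1 − 1/5^3)^(-1) = ∏ p^3 / (p^3 − 1) = 3375/2821.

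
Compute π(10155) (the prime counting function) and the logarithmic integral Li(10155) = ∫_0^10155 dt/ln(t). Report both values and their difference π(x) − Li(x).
π(10155) = 1246;  Li(10155) ≈ 1262.95;  π(x) − Li(x) ≈ -16.95.

Direct count of primes ≤ 10155 gives π(10155) = 1246. Numerical evaluation of the logarithmic integral gives Li(10155) ≈ 1262.95. The difference π(x) − Li(x) ≈ -16.95 is typically negative for small/moderate x (Li(x) overestimates), though Littlewood's theorem shows this sign changes infinitely often.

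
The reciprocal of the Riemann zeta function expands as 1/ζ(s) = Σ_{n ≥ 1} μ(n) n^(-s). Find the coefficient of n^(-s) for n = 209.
μ(209) = 1

Factor n = 209 = 11 · 19. μ(n) = 0 if any exponent ≥ 2 (not squarefree); otherwise μ(n) = (−1)^{ω(n)} where ω(n) is the number of distinct prime factors. Applying: μ(209) = 1.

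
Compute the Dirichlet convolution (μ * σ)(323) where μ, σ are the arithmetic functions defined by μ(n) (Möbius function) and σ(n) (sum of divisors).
(μ * σ)(323) = 323

Divisors of 323: [1, 17, 19, 323]. For each d | 323:
  d = 1: μ(1) · σ(323/1) = 1 · 360 = 360
  d = 17: μ(17) · σ(323/17) = -1 · 20 = -20
  d = 19: μ(19) · σ(323/19) = -1 · 18 = -18
  d = 323: μ(323) · σ(323/323) = 1 · 1 = 1
Summing: (μ * σ)(323) = 360 + -20 + -18 + 1 = 323.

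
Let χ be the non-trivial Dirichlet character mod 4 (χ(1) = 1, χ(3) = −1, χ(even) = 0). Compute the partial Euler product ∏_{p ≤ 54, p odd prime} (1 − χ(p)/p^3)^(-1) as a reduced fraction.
∏ = 825131832927904152751703886265311831503045/851571808026684219819301170519057245405184

The odd primes p ≤ 54 are [3, 5, 7, 11, 13, 17, 19, 23, 29, 31, 37, 41, 43, 47, 53]. For each, χ(p) = 1 if p ≡ 1 mod 4, χ(p) = −1 if p ≡ 3 mod 4. Taking (1 − χ(p)/p^3)^(-1) = p^3/(p^3 − χ(p)): (1 − (-1)/3^3)^(-1) · (1 − (1)/5^3)^(-1) · (1 − (-1)/7^3)^(-1) · (1 − (-1)/11^3)^(-1) · (1 − (1)/13^3)^(-1) · (1 − (1)/17^3)^(-1) · (1 − (-1)/19^3)^(-1) · (1 − (-1)/23^3)^(-1) · (1 − (1)/29^3)^(-1) · (1 − (-1)/31^3)^(-1) · (1 − (1)/37^3)^(-1) · (1 − (1)/41^3)^(-1) · (1 − (-1)/43^3)^(-1) · (1 − (-1)/47^3)^(-1) · (1 − (1)/53^3)^(-1) = 825131832927904152751703886265311831503045/851571808026684219819301170519057245405184.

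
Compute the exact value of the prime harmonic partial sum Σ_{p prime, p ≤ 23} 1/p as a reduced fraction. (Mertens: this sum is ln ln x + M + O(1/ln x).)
Σ 1/p = 334406399/223092870

π(23) = 9, so the primes ≤ 23 are [2, 3, 5, 7, 11, 13, 17, 19, 23]. Summing 1/p over these primes: 334406399/223092870 ≈ 1.4990. Mertens estimate ln ln(23) + 0.2615 ≈ 1.4043.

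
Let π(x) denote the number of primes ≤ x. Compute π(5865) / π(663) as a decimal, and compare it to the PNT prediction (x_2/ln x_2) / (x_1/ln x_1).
π(5865)/π(663) = 771/121 ≈ 6.3719;  PNT prediction ≈ 6.6236.

π(663) = 121 and π(5865) = 771, so π(5865)/π(663) ≈ 6.3719. The PNT-predicted ratio is (5865/ln(5865)) / (663/ln(663)) ≈ 6.6236. The two agree to within a few percent, as expected.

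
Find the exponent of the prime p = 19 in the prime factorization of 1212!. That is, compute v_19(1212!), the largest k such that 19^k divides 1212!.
v_19(1212!) = 66

Legendre's formula: v_p(n!) = Σ_{k ≥ 1} ⌊n / p^k⌋. For p = 19, n = 1212, the terms are:
  ⌊1212/19^1⌋ = ⌊1212/19⌋ = 63
  ⌊1212/19^2⌋ = ⌊1212/361⌋ = 3
(the next term ⌊1212/19^3⌋ = 0, terminating the sum). Summing: v_19(1212!) = 63 + 3 = 66.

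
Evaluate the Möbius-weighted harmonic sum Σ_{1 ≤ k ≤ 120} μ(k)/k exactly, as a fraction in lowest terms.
Σ μ(k)/k = -57036343158881297864991132838495688289960443/6322010928083521557629041258308732498654937398

Values of μ(k) for 1 ≤ k ≤ 120: μ(1) = 1, μ(2) = -1, μ(3) = -1, μ(5) = -1, μ(6) = 1, μ(7) = -1, μ(10) = 1, μ(11) = -1, μ(13) = -1, μ(14) = 1, μ(15) = 1, μ(17) = -1, μ(19) = -1, μ(21) = 1, μ(22) = 1, μ(23) = -1, μ(26) = 1, μ(29) = -1, μ(30) = -1, μ(31) = -1, μ(33) = 1, μ(34) = 1, μ(35) = 1, μ(37) = -1, μ(38) = 1, μ(39) = 1, μ(41) = -1, μ(42) = -1, μ(43) = -1, μ(46) = 1, μ(47) = -1, μ(51) = 1, μ(53) = -1, μ(55) = 1, μ(57) = 1, μ(58) = 1, μ(59) = -1, μ(61) = -1, μ(62) = 1, μ(65) = 1, μ(66) = -1, μ(67) = -1, μ(69) = 1, μ(70) = -1, μ(71) = -1, μ(73) = -1, μ(74) = 1, μ(77) = 1, μ(78) = -1, μ(79) = -1, μ(82) = 1, μ(83) = -1, μ(85) = 1, μ(86) = 1, μ(87) = 1, μ(89) = -1, μ(91) = 1, μ(93) = 1, μ(94) = 1, μ(95) = 1, μ(97) = -1, μ(101) = -1, μ(102) = -1, μ(103) = -1, μ(105) = -1, μ(106) = 1, μ(107) = -1, μ(109) = -1, μ(110) = -1, μ(111) = 1, μ(113) = -1, μ(114) = -1, μ(115) = 1, μ(118) = 1, μ(119) = 1, with μ = 0 on non-squarefree integers. Summing μ(k)/k for k where μ(k) ≠ 0 gives -57036343158881297864991132838495688289960443/6322010928083521557629041258308732498654937398 ≈ -0.0090. (PNT ⟺ this sum → 0 as n → ∞.)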